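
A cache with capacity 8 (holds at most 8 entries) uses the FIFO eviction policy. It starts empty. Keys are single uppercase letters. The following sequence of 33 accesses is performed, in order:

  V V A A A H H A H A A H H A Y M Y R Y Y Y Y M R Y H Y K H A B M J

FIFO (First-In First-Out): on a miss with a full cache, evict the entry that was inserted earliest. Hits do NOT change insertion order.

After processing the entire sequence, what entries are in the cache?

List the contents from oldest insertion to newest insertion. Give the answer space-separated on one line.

FIFO simulation (capacity=8):
  1. access V: MISS. Cache (old->new): [V]
  2. access V: HIT. Cache (old->new): [V]
  3. access A: MISS. Cache (old->new): [V A]
  4. access A: HIT. Cache (old->new): [V A]
  5. access A: HIT. Cache (old->new): [V A]
  6. access H: MISS. Cache (old->new): [V A H]
  7. access H: HIT. Cache (old->new): [V A H]
  8. access A: HIT. Cache (old->new): [V A H]
  9. access H: HIT. Cache (old->new): [V A H]
  10. access A: HIT. Cache (old->new): [V A H]
  11. access A: HIT. Cache (old->new): [V A H]
  12. access H: HIT. Cache (old->new): [V A H]
  13. access H: HIT. Cache (old->new): [V A H]
  14. access A: HIT. Cache (old->new): [V A H]
  15. access Y: MISS. Cache (old->new): [V A H Y]
  16. access M: MISS. Cache (old->new): [V A H Y M]
  17. access Y: HIT. Cache (old->new): [V A H Y M]
  18. access R: MISS. Cache (old->new): [V A H Y M R]
  19. access Y: HIT. Cache (old->new): [V A H Y M R]
  20. access Y: HIT. Cache (old->new): [V A H Y M R]
  21. access Y: HIT. Cache (old->new): [V A H Y M R]
  22. access Y: HIT. Cache (old->new): [V A H Y M R]
  23. access M: HIT. Cache (old->new): [V A H Y M R]
  24. access R: HIT. Cache (old->new): [V A H Y M R]
  25. access Y: HIT. Cache (old->new): [V A H Y M R]
  26. access H: HIT. Cache (old->new): [V A H Y M R]
  27. access Y: HIT. Cache (old->new): [V A H Y M R]
  28. access K: MISS. Cache (old->new): [V A H Y M R K]
  29. access H: HIT. Cache (old->new): [V A H Y M R K]
  30. access A: HIT. Cache (old->new): [V A H Y M R K]
  31. access B: MISS. Cache (old->new): [V A H Y M R K B]
  32. access M: HIT. Cache (old->new): [V A H Y M R K B]
  33. access J: MISS, evict V. Cache (old->new): [A H Y M R K B J]
Total: 24 hits, 9 misses, 1 evictions

Answer: A H Y M R K B J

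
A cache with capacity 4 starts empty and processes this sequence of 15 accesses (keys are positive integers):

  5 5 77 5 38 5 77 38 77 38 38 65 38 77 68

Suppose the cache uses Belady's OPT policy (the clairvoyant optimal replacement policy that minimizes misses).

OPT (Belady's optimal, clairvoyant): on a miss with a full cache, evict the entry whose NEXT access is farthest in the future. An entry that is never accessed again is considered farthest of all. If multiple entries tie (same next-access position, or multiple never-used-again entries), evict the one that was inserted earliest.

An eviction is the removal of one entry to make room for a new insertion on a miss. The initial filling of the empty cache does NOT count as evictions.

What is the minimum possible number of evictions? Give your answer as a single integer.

OPT (Belady) simulation (capacity=4):
  1. access 5: MISS. Cache: [5]
  2. access 5: HIT. Next use of 5: step 4. Cache: [5]
  3. access 77: MISS. Cache: [5 77]
  4. access 5: HIT. Next use of 5: step 6. Cache: [5 77]
  5. access 38: MISS. Cache: [5 77 38]
  6. access 5: HIT. Next use of 5: never. Cache: [5 77 38]
  7. access 77: HIT. Next use of 77: step 9. Cache: [5 77 38]
  8. access 38: HIT. Next use of 38: step 10. Cache: [5 77 38]
  9. access 77: HIT. Next use of 77: step 14. Cache: [5 77 38]
  10. access 38: HIT. Next use of 38: step 11. Cache: [5 77 38]
  11. access 38: HIT. Next use of 38: step 13. Cache: [5 77 38]
  12. access 65: MISS. Cache: [5 77 38 65]
  13. access 38: HIT. Next use of 38: never. Cache: [5 77 38 65]
  14. access 77: HIT. Next use of 77: never. Cache: [5 77 38 65]
  15. access 68: MISS, evict 5 (next use: never). Cache: [77 38 65 68]
Total: 10 hits, 5 misses, 1 evictions

Answer: 1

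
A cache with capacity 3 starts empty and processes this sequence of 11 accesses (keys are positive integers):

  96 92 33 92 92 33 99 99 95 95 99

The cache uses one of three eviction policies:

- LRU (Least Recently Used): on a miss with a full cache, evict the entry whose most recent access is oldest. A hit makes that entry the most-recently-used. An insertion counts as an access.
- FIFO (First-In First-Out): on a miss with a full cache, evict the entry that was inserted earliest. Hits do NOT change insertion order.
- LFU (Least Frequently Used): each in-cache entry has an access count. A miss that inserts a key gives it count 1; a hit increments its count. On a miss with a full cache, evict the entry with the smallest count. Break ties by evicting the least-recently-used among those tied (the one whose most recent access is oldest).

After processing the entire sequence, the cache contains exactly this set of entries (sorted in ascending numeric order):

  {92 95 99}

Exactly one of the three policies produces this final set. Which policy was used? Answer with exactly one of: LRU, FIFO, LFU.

Simulating under each policy and comparing final sets:
  LRU: final set = {33 95 99} -> differs
  FIFO: final set = {33 95 99} -> differs
  LFU: final set = {92 95 99} -> MATCHES target
Only LFU produces the target set.

Answer: LFU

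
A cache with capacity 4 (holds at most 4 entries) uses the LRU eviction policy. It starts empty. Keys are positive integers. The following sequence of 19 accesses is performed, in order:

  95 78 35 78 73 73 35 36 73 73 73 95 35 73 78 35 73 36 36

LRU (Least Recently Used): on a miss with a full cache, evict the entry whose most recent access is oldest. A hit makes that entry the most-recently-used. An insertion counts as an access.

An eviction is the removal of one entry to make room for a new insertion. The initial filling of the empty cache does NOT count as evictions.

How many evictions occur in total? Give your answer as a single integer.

LRU simulation (capacity=4):
  1. access 95: MISS. Cache (LRU->MRU): [95]
  2. access 78: MISS. Cache (LRU->MRU): [95 78]
  3. access 35: MISS. Cache (LRU->MRU): [95 78 35]
  4. access 78: HIT. Cache (LRU->MRU): [95 35 78]
  5. access 73: MISS. Cache (LRU->MRU): [95 35 78 73]
  6. access 73: HIT. Cache (LRU->MRU): [95 35 78 73]
  7. access 35: HIT. Cache (LRU->MRU): [95 78 73 35]
  8. access 36: MISS, evict 95. Cache (LRU->MRU): [78 73 35 36]
  9. access 73: HIT. Cache (LRU->MRU): [78 35 36 73]
  10. access 73: HIT. Cache (LRU->MRU): [78 35 36 73]
  11. access 73: HIT. Cache (LRU->MRU): [78 35 36 73]
  12. access 95: MISS, evict 78. Cache (LRU->MRU): [35 36 73 95]
  13. access 35: HIT. Cache (LRU->MRU): [36 73 95 35]
  14. access 73: HIT. Cache (LRU->MRU): [36 95 35 73]
  15. access 78: MISS, evict 36. Cache (LRU->MRU): [95 35 73 78]
  16. access 35: HIT. Cache (LRU->MRU): [95 73 78 35]
  17. access 73: HIT. Cache (LRU->MRU): [95 78 35 73]
  18. access 36: MISS, evict 95. Cache (LRU->MRU): [78 35 73 36]
  19. access 36: HIT. Cache (LRU->MRU): [78 35 73 36]
Total: 11 hits, 8 misses, 4 evictions

Answer: 4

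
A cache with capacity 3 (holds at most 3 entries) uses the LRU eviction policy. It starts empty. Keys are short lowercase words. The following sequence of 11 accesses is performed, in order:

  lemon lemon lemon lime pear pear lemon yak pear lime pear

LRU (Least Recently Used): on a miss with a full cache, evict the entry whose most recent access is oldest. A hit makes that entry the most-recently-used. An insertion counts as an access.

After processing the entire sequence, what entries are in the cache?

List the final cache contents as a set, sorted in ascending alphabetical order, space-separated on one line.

Answer: lime pear yak

Derivation:
LRU simulation (capacity=3):
  1. access lemon: MISS. Cache (LRU->MRU): [lemon]
  2. access lemon: HIT. Cache (LRU->MRU): [lemon]
  3. access lemon: HIT. Cache (LRU->MRU): [lemon]
  4. access lime: MISS. Cache (LRU->MRU): [lemon lime]
  5. access pear: MISS. Cache (LRU->MRU): [lemon lime pear]
  6. access pear: HIT. Cache (LRU->MRU): [lemon lime pear]
  7. access lemon: HIT. Cache (LRU->MRU): [lime pear lemon]
  8. access yak: MISS, evict lime. Cache (LRU->MRU): [pear lemon yak]
  9. access pear: HIT. Cache (LRU->MRU): [lemon yak pear]
  10. access lime: MISS, evict lemon. Cache (LRU->MRU): [yak pear lime]
  11. access pear: HIT. Cache (LRU->MRU): [yak lime pear]
Total: 6 hits, 5 misses, 2 evictions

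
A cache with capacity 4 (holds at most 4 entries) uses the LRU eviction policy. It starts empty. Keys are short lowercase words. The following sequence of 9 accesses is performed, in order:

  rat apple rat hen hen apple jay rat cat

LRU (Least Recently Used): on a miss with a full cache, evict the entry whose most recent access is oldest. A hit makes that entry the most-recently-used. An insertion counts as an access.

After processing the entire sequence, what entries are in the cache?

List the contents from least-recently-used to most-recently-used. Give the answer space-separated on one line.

LRU simulation (capacity=4):
  1. access rat: MISS. Cache (LRU->MRU): [rat]
  2. access apple: MISS. Cache (LRU->MRU): [rat apple]
  3. access rat: HIT. Cache (LRU->MRU): [apple rat]
  4. access hen: MISS. Cache (LRU->MRU): [apple rat hen]
  5. access hen: HIT. Cache (LRU->MRU): [apple rat hen]
  6. access apple: HIT. Cache (LRU->MRU): [rat hen apple]
  7. access jay: MISS. Cache (LRU->MRU): [rat hen apple jay]
  8. access rat: HIT. Cache (LRU->MRU): [hen apple jay rat]
  9. access cat: MISS, evict hen. Cache (LRU->MRU): [apple jay rat cat]
Total: 4 hits, 5 misses, 1 evictions

Answer: apple jay rat cat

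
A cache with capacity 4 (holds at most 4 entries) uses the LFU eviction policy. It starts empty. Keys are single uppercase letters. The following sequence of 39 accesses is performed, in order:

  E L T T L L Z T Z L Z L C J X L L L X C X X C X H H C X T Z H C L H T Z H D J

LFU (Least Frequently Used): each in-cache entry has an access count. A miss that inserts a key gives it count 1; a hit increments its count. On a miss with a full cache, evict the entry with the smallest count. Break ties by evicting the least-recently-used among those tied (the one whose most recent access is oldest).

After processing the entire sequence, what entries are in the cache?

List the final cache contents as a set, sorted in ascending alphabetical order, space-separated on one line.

Answer: J L T Z

Derivation:
LFU simulation (capacity=4):
  1. access E: MISS. Cache: [E(c=1)]
  2. access L: MISS. Cache: [E(c=1) L(c=1)]
  3. access T: MISS. Cache: [E(c=1) L(c=1) T(c=1)]
  4. access T: HIT, count now 2. Cache: [E(c=1) L(c=1) T(c=2)]
  5. access L: HIT, count now 2. Cache: [E(c=1) T(c=2) L(c=2)]
  6. access L: HIT, count now 3. Cache: [E(c=1) T(c=2) L(c=3)]
  7. access Z: MISS. Cache: [E(c=1) Z(c=1) T(c=2) L(c=3)]
  8. access T: HIT, count now 3. Cache: [E(c=1) Z(c=1) L(c=3) T(c=3)]
  9. access Z: HIT, count now 2. Cache: [E(c=1) Z(c=2) L(c=3) T(c=3)]
  10. access L: HIT, count now 4. Cache: [E(c=1) Z(c=2) T(c=3) L(c=4)]
  11. access Z: HIT, count now 3. Cache: [E(c=1) T(c=3) Z(c=3) L(c=4)]
  12. access L: HIT, count now 5. Cache: [E(c=1) T(c=3) Z(c=3) L(c=5)]
  13. access C: MISS, evict E(c=1). Cache: [C(c=1) T(c=3) Z(c=3) L(c=5)]
  14. access J: MISS, evict C(c=1). Cache: [J(c=1) T(c=3) Z(c=3) L(c=5)]
  15. access X: MISS, evict J(c=1). Cache: [X(c=1) T(c=3) Z(c=3) L(c=5)]
  16. access L: HIT, count now 6. Cache: [X(c=1) T(c=3) Z(c=3) L(c=6)]
  17. access L: HIT, count now 7. Cache: [X(c=1) T(c=3) Z(c=3) L(c=7)]
  18. access L: HIT, count now 8. Cache: [X(c=1) T(c=3) Z(c=3) L(c=8)]
  19. access X: HIT, count now 2. Cache: [X(c=2) T(c=3) Z(c=3) L(c=8)]
  20. access C: MISS, evict X(c=2). Cache: [C(c=1) T(c=3) Z(c=3) L(c=8)]
  21. access X: MISS, evict C(c=1). Cache: [X(c=1) T(c=3) Z(c=3) L(c=8)]
  22. access X: HIT, count now 2. Cache: [X(c=2) T(c=3) Z(c=3) L(c=8)]
  23. access C: MISS, evict X(c=2). Cache: [C(c=1) T(c=3) Z(c=3) L(c=8)]
  24. access X: MISS, evict C(c=1). Cache: [X(c=1) T(c=3) Z(c=3) L(c=8)]
  25. access H: MISS, evict X(c=1). Cache: [H(c=1) T(c=3) Z(c=3) L(c=8)]
  26. access H: HIT, count now 2. Cache: [H(c=2) T(c=3) Z(c=3) L(c=8)]
  27. access C: MISS, evict H(c=2). Cache: [C(c=1) T(c=3) Z(c=3) L(c=8)]
  28. access X: MISS, evict C(c=1). Cache: [X(c=1) T(c=3) Z(c=3) L(c=8)]
  29. access T: HIT, count now 4. Cache: [X(c=1) Z(c=3) T(c=4) L(c=8)]
  30. access Z: HIT, count now 4. Cache: [X(c=1) T(c=4) Z(c=4) L(c=8)]
  31. access H: MISS, evict X(c=1). Cache: [H(c=1) T(c=4) Z(c=4) L(c=8)]
  32. access C: MISS, evict H(c=1). Cache: [C(c=1) T(c=4) Z(c=4) L(c=8)]
  33. access L: HIT, count now 9. Cache: [C(c=1) T(c=4) Z(c=4) L(c=9)]
  34. access H: MISS, evict C(c=1). Cache: [H(c=1) T(c=4) Z(c=4) L(c=9)]
  35. access T: HIT, count now 5. Cache: [H(c=1) Z(c=4) T(c=5) L(c=9)]
  36. access Z: HIT, count now 5. Cache: [H(c=1) T(c=5) Z(c=5) L(c=9)]
  37. access H: HIT, count now 2. Cache: [H(c=2) T(c=5) Z(c=5) L(c=9)]
  38. access D: MISS, evict H(c=2). Cache: [D(c=1) T(c=5) Z(c=5) L(c=9)]
  39. access J: MISS, evict D(c=1). Cache: [J(c=1) T(c=5) Z(c=5) L(c=9)]
Total: 20 hits, 19 misses, 15 evictions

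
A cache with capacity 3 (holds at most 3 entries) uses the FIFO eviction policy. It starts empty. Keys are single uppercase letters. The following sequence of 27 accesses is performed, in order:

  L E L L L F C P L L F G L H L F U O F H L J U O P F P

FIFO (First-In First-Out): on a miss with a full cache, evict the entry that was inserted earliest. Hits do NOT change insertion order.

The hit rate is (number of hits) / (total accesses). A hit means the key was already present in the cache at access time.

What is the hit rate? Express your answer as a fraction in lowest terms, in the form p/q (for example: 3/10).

FIFO simulation (capacity=3):
  1. access L: MISS. Cache (old->new): [L]
  2. access E: MISS. Cache (old->new): [L E]
  3. access L: HIT. Cache (old->new): [L E]
  4. access L: HIT. Cache (old->new): [L E]
  5. access L: HIT. Cache (old->new): [L E]
  6. access F: MISS. Cache (old->new): [L E F]
  7. access C: MISS, evict L. Cache (old->new): [E F C]
  8. access P: MISS, evict E. Cache (old->new): [F C P]
  9. access L: MISS, evict F. Cache (old->new): [C P L]
  10. access L: HIT. Cache (old->new): [C P L]
  11. access F: MISS, evict C. Cache (old->new): [P L F]
  12. access G: MISS, evict P. Cache (old->new): [L F G]
  13. access L: HIT. Cache (old->new): [L F G]
  14. access H: MISS, evict L. Cache (old->new): [F G H]
  15. access L: MISS, evict F. Cache (old->new): [G H L]
  16. access F: MISS, evict G. Cache (old->new): [H L F]
  17. access U: MISS, evict H. Cache (old->new): [L F U]
  18. access O: MISS, evict L. Cache (old->new): [F U O]
  19. access F: HIT. Cache (old->new): [F U O]
  20. access H: MISS, evict F. Cache (old->new): [U O H]
  21. access L: MISS, evict U. Cache (old->new): [O H L]
  22. access J: MISS, evict O. Cache (old->new): [H L J]
  23. access U: MISS, evict H. Cache (old->new): [L J U]
  24. access O: MISS, evict L. Cache (old->new): [J U O]
  25. access P: MISS, evict J. Cache (old->new): [U O P]
  26. access F: MISS, evict U. Cache (old->new): [O P F]
  27. access P: HIT. Cache (old->new): [O P F]
Total: 7 hits, 20 misses, 17 evictions

Hit rate = 7/27

Answer: 7/27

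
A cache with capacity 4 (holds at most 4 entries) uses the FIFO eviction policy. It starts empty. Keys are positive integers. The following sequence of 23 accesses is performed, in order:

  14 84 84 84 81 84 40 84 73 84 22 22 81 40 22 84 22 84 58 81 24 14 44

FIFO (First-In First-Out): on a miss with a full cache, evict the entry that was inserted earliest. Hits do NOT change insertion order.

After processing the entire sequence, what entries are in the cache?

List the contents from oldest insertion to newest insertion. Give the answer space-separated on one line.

FIFO simulation (capacity=4):
  1. access 14: MISS. Cache (old->new): [14]
  2. access 84: MISS. Cache (old->new): [14 84]
  3. access 84: HIT. Cache (old->new): [14 84]
  4. access 84: HIT. Cache (old->new): [14 84]
  5. access 81: MISS. Cache (old->new): [14 84 81]
  6. access 84: HIT. Cache (old->new): [14 84 81]
  7. access 40: MISS. Cache (old->new): [14 84 81 40]
  8. access 84: HIT. Cache (old->new): [14 84 81 40]
  9. access 73: MISS, evict 14. Cache (old->new): [84 81 40 73]
  10. access 84: HIT. Cache (old->new): [84 81 40 73]
  11. access 22: MISS, evict 84. Cache (old->new): [81 40 73 22]
  12. access 22: HIT. Cache (old->new): [81 40 73 22]
  13. access 81: HIT. Cache (old->new): [81 40 73 22]
  14. access 40: HIT. Cache (old->new): [81 40 73 22]
  15. access 22: HIT. Cache (old->new): [81 40 73 22]
  16. access 84: MISS, evict 81. Cache (old->new): [40 73 22 84]
  17. access 22: HIT. Cache (old->new): [40 73 22 84]
  18. access 84: HIT. Cache (old->new): [40 73 22 84]
  19. access 58: MISS, evict 40. Cache (old->new): [73 22 84 58]
  20. access 81: MISS, evict 73. Cache (old->new): [22 84 58 81]
  21. access 24: MISS, evict 22. Cache (old->new): [84 58 81 24]
  22. access 14: MISS, evict 84. Cache (old->new): [58 81 24 14]
  23. access 44: MISS, evict 58. Cache (old->new): [81 24 14 44]
Total: 11 hits, 12 misses, 8 evictions

Answer: 81 24 14 44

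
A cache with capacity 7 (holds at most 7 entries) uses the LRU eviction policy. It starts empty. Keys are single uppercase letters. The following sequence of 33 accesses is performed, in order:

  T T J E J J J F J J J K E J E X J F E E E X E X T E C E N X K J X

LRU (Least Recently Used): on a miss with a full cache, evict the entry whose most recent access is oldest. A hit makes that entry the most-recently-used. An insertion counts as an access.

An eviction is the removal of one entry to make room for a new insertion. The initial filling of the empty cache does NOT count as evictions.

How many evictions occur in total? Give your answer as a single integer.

LRU simulation (capacity=7):
  1. access T: MISS. Cache (LRU->MRU): [T]
  2. access T: HIT. Cache (LRU->MRU): [T]
  3. access J: MISS. Cache (LRU->MRU): [T J]
  4. access E: MISS. Cache (LRU->MRU): [T J E]
  5. access J: HIT. Cache (LRU->MRU): [T E J]
  6. access J: HIT. Cache (LRU->MRU): [T E J]
  7. access J: HIT. Cache (LRU->MRU): [T E J]
  8. access F: MISS. Cache (LRU->MRU): [T E J F]
  9. access J: HIT. Cache (LRU->MRU): [T E F J]
  10. access J: HIT. Cache (LRU->MRU): [T E F J]
  11. access J: HIT. Cache (LRU->MRU): [T E F J]
  12. access K: MISS. Cache (LRU->MRU): [T E F J K]
  13. access E: HIT. Cache (LRU->MRU): [T F J K E]
  14. access J: HIT. Cache (LRU->MRU): [T F K E J]
  15. access E: HIT. Cache (LRU->MRU): [T F K J E]
  16. access X: MISS. Cache (LRU->MRU): [T F K J E X]
  17. access J: HIT. Cache (LRU->MRU): [T F K E X J]
  18. access F: HIT. Cache (LRU->MRU): [T K E X J F]
  19. access E: HIT. Cache (LRU->MRU): [T K X J F E]
  20. access E: HIT. Cache (LRU->MRU): [T K X J F E]
  21. access E: HIT. Cache (LRU->MRU): [T K X J F E]
  22. access X: HIT. Cache (LRU->MRU): [T K J F E X]
  23. access E: HIT. Cache (LRU->MRU): [T K J F X E]
  24. access X: HIT. Cache (LRU->MRU): [T K J F E X]
  25. access T: HIT. Cache (LRU->MRU): [K J F E X T]
  26. access E: HIT. Cache (LRU->MRU): [K J F X T E]
  27. access C: MISS. Cache (LRU->MRU): [K J F X T E C]
  28. access E: HIT. Cache (LRU->MRU): [K J F X T C E]
  29. access N: MISS, evict K. Cache (LRU->MRU): [J F X T C E N]
  30. access X: HIT. Cache (LRU->MRU): [J F T C E N X]
  31. access K: MISS, evict J. Cache (LRU->MRU): [F T C E N X K]
  32. access J: MISS, evict F. Cache (LRU->MRU): [T C E N X K J]
  33. access X: HIT. Cache (LRU->MRU): [T C E N K J X]
Total: 23 hits, 10 misses, 3 evictions

Answer: 3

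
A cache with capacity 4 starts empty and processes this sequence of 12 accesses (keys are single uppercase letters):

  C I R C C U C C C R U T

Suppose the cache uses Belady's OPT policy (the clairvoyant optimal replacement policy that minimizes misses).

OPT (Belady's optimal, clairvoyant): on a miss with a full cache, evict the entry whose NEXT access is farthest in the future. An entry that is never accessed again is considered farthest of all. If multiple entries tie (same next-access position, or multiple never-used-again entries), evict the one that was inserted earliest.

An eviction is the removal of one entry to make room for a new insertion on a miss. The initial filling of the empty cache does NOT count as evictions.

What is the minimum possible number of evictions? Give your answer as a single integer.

OPT (Belady) simulation (capacity=4):
  1. access C: MISS. Cache: [C]
  2. access I: MISS. Cache: [C I]
  3. access R: MISS. Cache: [C I R]
  4. access C: HIT. Next use of C: step 5. Cache: [C I R]
  5. access C: HIT. Next use of C: step 7. Cache: [C I R]
  6. access U: MISS. Cache: [C I R U]
  7. access C: HIT. Next use of C: step 8. Cache: [C I R U]
  8. access C: HIT. Next use of C: step 9. Cache: [C I R U]
  9. access C: HIT. Next use of C: never. Cache: [C I R U]
  10. access R: HIT. Next use of R: never. Cache: [C I R U]
  11. access U: HIT. Next use of U: never. Cache: [C I R U]
  12. access T: MISS, evict C (next use: never). Cache: [I R U T]
Total: 7 hits, 5 misses, 1 evictions

Answer: 1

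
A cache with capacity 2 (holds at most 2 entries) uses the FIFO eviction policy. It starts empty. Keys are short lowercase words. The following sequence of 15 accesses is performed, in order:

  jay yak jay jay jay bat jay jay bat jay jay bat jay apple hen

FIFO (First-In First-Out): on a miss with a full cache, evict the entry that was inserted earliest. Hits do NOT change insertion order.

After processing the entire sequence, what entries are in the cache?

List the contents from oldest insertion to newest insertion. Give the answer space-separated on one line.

FIFO simulation (capacity=2):
  1. access jay: MISS. Cache (old->new): [jay]
  2. access yak: MISS. Cache (old->new): [jay yak]
  3. access jay: HIT. Cache (old->new): [jay yak]
  4. access jay: HIT. Cache (old->new): [jay yak]
  5. access jay: HIT. Cache (old->new): [jay yak]
  6. access bat: MISS, evict jay. Cache (old->new): [yak bat]
  7. access jay: MISS, evict yak. Cache (old->new): [bat jay]
  8. access jay: HIT. Cache (old->new): [bat jay]
  9. access bat: HIT. Cache (old->new): [bat jay]
  10. access jay: HIT. Cache (old->new): [bat jay]
  11. access jay: HIT. Cache (old->new): [bat jay]
  12. access bat: HIT. Cache (old->new): [bat jay]
  13. access jay: HIT. Cache (old->new): [bat jay]
  14. access apple: MISS, evict bat. Cache (old->new): [jay apple]
  15. access hen: MISS, evict jay. Cache (old->new): [apple hen]
Total: 9 hits, 6 misses, 4 evictions

Answer: apple hen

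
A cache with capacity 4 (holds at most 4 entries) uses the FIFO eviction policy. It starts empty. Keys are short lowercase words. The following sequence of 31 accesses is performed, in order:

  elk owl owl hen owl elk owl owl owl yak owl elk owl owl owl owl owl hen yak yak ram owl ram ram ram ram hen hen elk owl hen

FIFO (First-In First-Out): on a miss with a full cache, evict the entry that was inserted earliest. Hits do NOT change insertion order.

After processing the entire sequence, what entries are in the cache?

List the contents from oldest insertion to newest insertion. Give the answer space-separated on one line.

Answer: ram elk owl hen

Derivation:
FIFO simulation (capacity=4):
  1. access elk: MISS. Cache (old->new): [elk]
  2. access owl: MISS. Cache (old->new): [elk owl]
  3. access owl: HIT. Cache (old->new): [elk owl]
  4. access hen: MISS. Cache (old->new): [elk owl hen]
  5. access owl: HIT. Cache (old->new): [elk owl hen]
  6. access elk: HIT. Cache (old->new): [elk owl hen]
  7. access owl: HIT. Cache (old->new): [elk owl hen]
  8. access owl: HIT. Cache (old->new): [elk owl hen]
  9. access owl: HIT. Cache (old->new): [elk owl hen]
  10. access yak: MISS. Cache (old->new): [elk owl hen yak]
  11. access owl: HIT. Cache (old->new): [elk owl hen yak]
  12. access elk: HIT. Cache (old->new): [elk owl hen yak]
  13. access owl: HIT. Cache (old->new): [elk owl hen yak]
  14. access owl: HIT. Cache (old->new): [elk owl hen yak]
  15. access owl: HIT. Cache (old->new): [elk owl hen yak]
  16. access owl: HIT. Cache (old->new): [elk owl hen yak]
  17. access owl: HIT. Cache (old->new): [elk owl hen yak]
  18. access hen: HIT. Cache (old->new): [elk owl hen yak]
  19. access yak: HIT. Cache (old->new): [elk owl hen yak]
  20. access yak: HIT. Cache (old->new): [elk owl hen yak]
  21. access ram: MISS, evict elk. Cache (old->new): [owl hen yak ram]
  22. access owl: HIT. Cache (old->new): [owl hen yak ram]
  23. access ram: HIT. Cache (old->new): [owl hen yak ram]
  24. access ram: HIT. Cache (old->new): [owl hen yak ram]
  25. access ram: HIT. Cache (old->new): [owl hen yak ram]
  26. access ram: HIT. Cache (old->new): [owl hen yak ram]
  27. access hen: HIT. Cache (old->new): [owl hen yak ram]
  28. access hen: HIT. Cache (old->new): [owl hen yak ram]
  29. access elk: MISS, evict owl. Cache (old->new): [hen yak ram elk]
  30. access owl: MISS, evict hen. Cache (old->new): [yak ram elk owl]
  31. access hen: MISS, evict yak. Cache (old->new): [ram elk owl hen]
Total: 23 hits, 8 misses, 4 evictions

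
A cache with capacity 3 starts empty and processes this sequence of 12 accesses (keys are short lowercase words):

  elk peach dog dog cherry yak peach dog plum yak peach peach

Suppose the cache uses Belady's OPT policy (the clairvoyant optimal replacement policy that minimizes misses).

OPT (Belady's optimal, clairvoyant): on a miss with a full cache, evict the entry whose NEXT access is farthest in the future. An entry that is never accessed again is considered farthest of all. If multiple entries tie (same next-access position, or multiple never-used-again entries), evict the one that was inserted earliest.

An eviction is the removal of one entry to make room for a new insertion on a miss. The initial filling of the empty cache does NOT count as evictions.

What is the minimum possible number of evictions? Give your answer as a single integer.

Answer: 3

Derivation:
OPT (Belady) simulation (capacity=3):
  1. access elk: MISS. Cache: [elk]
  2. access peach: MISS. Cache: [elk peach]
  3. access dog: MISS. Cache: [elk peach dog]
  4. access dog: HIT. Next use of dog: step 8. Cache: [elk peach dog]
  5. access cherry: MISS, evict elk (next use: never). Cache: [peach dog cherry]
  6. access yak: MISS, evict cherry (next use: never). Cache: [peach dog yak]
  7. access peach: HIT. Next use of peach: step 11. Cache: [peach dog yak]
  8. access dog: HIT. Next use of dog: never. Cache: [peach dog yak]
  9. access plum: MISS, evict dog (next use: never). Cache: [peach yak plum]
  10. access yak: HIT. Next use of yak: never. Cache: [peach yak plum]
  11. access peach: HIT. Next use of peach: step 12. Cache: [peach yak plum]
  12. access peach: HIT. Next use of peach: never. Cache: [peach yak plum]
Total: 6 hits, 6 misses, 3 evictions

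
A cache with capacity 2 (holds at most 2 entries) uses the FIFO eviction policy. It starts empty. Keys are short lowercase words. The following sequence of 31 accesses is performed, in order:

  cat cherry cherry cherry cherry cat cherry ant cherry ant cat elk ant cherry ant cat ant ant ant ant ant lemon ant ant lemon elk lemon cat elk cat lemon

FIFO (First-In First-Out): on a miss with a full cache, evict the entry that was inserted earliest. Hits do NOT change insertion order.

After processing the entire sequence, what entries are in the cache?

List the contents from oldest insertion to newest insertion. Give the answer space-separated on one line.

Answer: cat lemon

Derivation:
FIFO simulation (capacity=2):
  1. access cat: MISS. Cache (old->new): [cat]
  2. access cherry: MISS. Cache (old->new): [cat cherry]
  3. access cherry: HIT. Cache (old->new): [cat cherry]
  4. access cherry: HIT. Cache (old->new): [cat cherry]
  5. access cherry: HIT. Cache (old->new): [cat cherry]
  6. access cat: HIT. Cache (old->new): [cat cherry]
  7. access cherry: HIT. Cache (old->new): [cat cherry]
  8. access ant: MISS, evict cat. Cache (old->new): [cherry ant]
  9. access cherry: HIT. Cache (old->new): [cherry ant]
  10. access ant: HIT. Cache (old->new): [cherry ant]
  11. access cat: MISS, evict cherry. Cache (old->new): [ant cat]
  12. access elk: MISS, evict ant. Cache (old->new): [cat elk]
  13. access ant: MISS, evict cat. Cache (old->new): [elk ant]
  14. access cherry: MISS, evict elk. Cache (old->new): [ant cherry]
  15. access ant: HIT. Cache (old->new): [ant cherry]
  16. access cat: MISS, evict ant. Cache (old->new): [cherry cat]
  17. access ant: MISS, evict cherry. Cache (old->new): [cat ant]
  18. access ant: HIT. Cache (old->new): [cat ant]
  19. access ant: HIT. Cache (old->new): [cat ant]
  20. access ant: HIT. Cache (old->new): [cat ant]
  21. access ant: HIT. Cache (old->new): [cat ant]
  22. access lemon: MISS, evict cat. Cache (old->new): [ant lemon]
  23. access ant: HIT. Cache (old->new): [ant lemon]
  24. access ant: HIT. Cache (old->new): [ant lemon]
  25. access lemon: HIT. Cache (old->new): [ant lemon]
  26. access elk: MISS, evict ant. Cache (old->new): [lemon elk]
  27. access lemon: HIT. Cache (old->new): [lemon elk]
  28. access cat: MISS, evict lemon. Cache (old->new): [elk cat]
  29. access elk: HIT. Cache (old->new): [elk cat]
  30. access cat: HIT. Cache (old->new): [elk cat]
  31. access lemon: MISS, evict elk. Cache (old->new): [cat lemon]
Total: 18 hits, 13 misses, 11 evictions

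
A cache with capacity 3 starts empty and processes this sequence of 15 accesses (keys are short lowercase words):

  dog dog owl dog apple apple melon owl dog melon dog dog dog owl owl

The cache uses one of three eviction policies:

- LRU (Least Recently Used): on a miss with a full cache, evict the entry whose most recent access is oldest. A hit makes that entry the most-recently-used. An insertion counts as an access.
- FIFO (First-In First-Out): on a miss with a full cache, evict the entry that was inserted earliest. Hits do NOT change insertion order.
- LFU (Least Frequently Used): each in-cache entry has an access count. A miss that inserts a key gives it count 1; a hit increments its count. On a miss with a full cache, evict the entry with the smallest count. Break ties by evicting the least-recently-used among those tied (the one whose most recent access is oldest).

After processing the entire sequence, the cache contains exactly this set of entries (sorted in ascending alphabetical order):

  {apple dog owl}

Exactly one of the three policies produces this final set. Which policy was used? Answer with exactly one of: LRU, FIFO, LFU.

Answer: LFU

Derivation:
Simulating under each policy and comparing final sets:
  LRU: final set = {dog melon owl} -> differs
  FIFO: final set = {dog melon owl} -> differs
  LFU: final set = {apple dog owl} -> MATCHES target
Only LFU produces the target set.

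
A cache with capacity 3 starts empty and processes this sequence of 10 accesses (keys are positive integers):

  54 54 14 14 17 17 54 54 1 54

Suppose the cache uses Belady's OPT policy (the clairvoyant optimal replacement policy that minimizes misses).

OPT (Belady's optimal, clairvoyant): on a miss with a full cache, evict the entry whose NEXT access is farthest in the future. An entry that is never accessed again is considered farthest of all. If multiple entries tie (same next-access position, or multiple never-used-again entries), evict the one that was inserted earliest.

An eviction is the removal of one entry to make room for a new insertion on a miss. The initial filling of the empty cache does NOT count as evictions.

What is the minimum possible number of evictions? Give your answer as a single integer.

OPT (Belady) simulation (capacity=3):
  1. access 54: MISS. Cache: [54]
  2. access 54: HIT. Next use of 54: step 7. Cache: [54]
  3. access 14: MISS. Cache: [54 14]
  4. access 14: HIT. Next use of 14: never. Cache: [54 14]
  5. access 17: MISS. Cache: [54 14 17]
  6. access 17: HIT. Next use of 17: never. Cache: [54 14 17]
  7. access 54: HIT. Next use of 54: step 8. Cache: [54 14 17]
  8. access 54: HIT. Next use of 54: step 10. Cache: [54 14 17]
  9. access 1: MISS, evict 14 (next use: never). Cache: [54 17 1]
  10. access 54: HIT. Next use of 54: never. Cache: [54 17 1]
Total: 6 hits, 4 misses, 1 evictions

Answer: 1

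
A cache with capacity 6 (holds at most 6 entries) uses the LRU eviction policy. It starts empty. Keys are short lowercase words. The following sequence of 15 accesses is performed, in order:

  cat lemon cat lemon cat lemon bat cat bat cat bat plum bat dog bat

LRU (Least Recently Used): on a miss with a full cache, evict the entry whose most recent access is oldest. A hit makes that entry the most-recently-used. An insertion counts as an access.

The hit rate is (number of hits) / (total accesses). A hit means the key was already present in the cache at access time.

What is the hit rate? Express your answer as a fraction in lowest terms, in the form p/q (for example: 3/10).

Answer: 2/3

Derivation:
LRU simulation (capacity=6):
  1. access cat: MISS. Cache (LRU->MRU): [cat]
  2. access lemon: MISS. Cache (LRU->MRU): [cat lemon]
  3. access cat: HIT. Cache (LRU->MRU): [lemon cat]
  4. access lemon: HIT. Cache (LRU->MRU): [cat lemon]
  5. access cat: HIT. Cache (LRU->MRU): [lemon cat]
  6. access lemon: HIT. Cache (LRU->MRU): [cat lemon]
  7. access bat: MISS. Cache (LRU->MRU): [cat lemon bat]
  8. access cat: HIT. Cache (LRU->MRU): [lemon bat cat]
  9. access bat: HIT. Cache (LRU->MRU): [lemon cat bat]
  10. access cat: HIT. Cache (LRU->MRU): [lemon bat cat]
  11. access bat: HIT. Cache (LRU->MRU): [lemon cat bat]
  12. access plum: MISS. Cache (LRU->MRU): [lemon cat bat plum]
  13. access bat: HIT. Cache (LRU->MRU): [lemon cat plum bat]
  14. access dog: MISS. Cache (LRU->MRU): [lemon cat plum bat dog]
  15. access bat: HIT. Cache (LRU->MRU): [lemon cat plum dog bat]
Total: 10 hits, 5 misses, 0 evictions

Hit rate = 10/15 = 2/3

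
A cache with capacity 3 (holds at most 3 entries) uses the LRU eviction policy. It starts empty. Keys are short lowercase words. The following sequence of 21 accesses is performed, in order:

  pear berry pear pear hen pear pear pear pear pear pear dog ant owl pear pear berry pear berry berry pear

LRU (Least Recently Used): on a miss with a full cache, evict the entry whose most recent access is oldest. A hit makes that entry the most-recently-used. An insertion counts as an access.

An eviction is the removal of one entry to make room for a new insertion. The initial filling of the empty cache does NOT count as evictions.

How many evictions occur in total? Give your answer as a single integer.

LRU simulation (capacity=3):
  1. access pear: MISS. Cache (LRU->MRU): [pear]
  2. access berry: MISS. Cache (LRU->MRU): [pear berry]
  3. access pear: HIT. Cache (LRU->MRU): [berry pear]
  4. access pear: HIT. Cache (LRU->MRU): [berry pear]
  5. access hen: MISS. Cache (LRU->MRU): [berry pear hen]
  6. access pear: HIT. Cache (LRU->MRU): [berry hen pear]
  7. access pear: HIT. Cache (LRU->MRU): [berry hen pear]
  8. access pear: HIT. Cache (LRU->MRU): [berry hen pear]
  9. access pear: HIT. Cache (LRU->MRU): [berry hen pear]
  10. access pear: HIT. Cache (LRU->MRU): [berry hen pear]
  11. access pear: HIT. Cache (LRU->MRU): [berry hen pear]
  12. access dog: MISS, evict berry. Cache (LRU->MRU): [hen pear dog]
  13. access ant: MISS, evict hen. Cache (LRU->MRU): [pear dog ant]
  14. access owl: MISS, evict pear. Cache (LRU->MRU): [dog ant owl]
  15. access pear: MISS, evict dog. Cache (LRU->MRU): [ant owl pear]
  16. access pear: HIT. Cache (LRU->MRU): [ant owl pear]
  17. access berry: MISS, evict ant. Cache (LRU->MRU): [owl pear berry]
  18. access pear: HIT. Cache (LRU->MRU): [owl berry pear]
  19. access berry: HIT. Cache (LRU->MRU): [owl pear berry]
  20. access berry: HIT. Cache (LRU->MRU): [owl pear berry]
  21. access pear: HIT. Cache (LRU->MRU): [owl berry pear]
Total: 13 hits, 8 misses, 5 evictions

Answer: 5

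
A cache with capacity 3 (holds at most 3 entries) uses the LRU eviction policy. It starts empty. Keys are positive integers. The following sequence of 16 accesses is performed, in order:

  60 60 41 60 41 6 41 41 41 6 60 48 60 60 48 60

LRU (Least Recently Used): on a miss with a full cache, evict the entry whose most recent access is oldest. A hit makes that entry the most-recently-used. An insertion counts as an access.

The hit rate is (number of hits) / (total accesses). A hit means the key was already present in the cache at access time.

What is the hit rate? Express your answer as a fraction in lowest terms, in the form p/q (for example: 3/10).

LRU simulation (capacity=3):
  1. access 60: MISS. Cache (LRU->MRU): [60]
  2. access 60: HIT. Cache (LRU->MRU): [60]
  3. access 41: MISS. Cache (LRU->MRU): [60 41]
  4. access 60: HIT. Cache (LRU->MRU): [41 60]
  5. access 41: HIT. Cache (LRU->MRU): [60 41]
  6. access 6: MISS. Cache (LRU->MRU): [60 41 6]
  7. access 41: HIT. Cache (LRU->MRU): [60 6 41]
  8. access 41: HIT. Cache (LRU->MRU): [60 6 41]
  9. access 41: HIT. Cache (LRU->MRU): [60 6 41]
  10. access 6: HIT. Cache (LRU->MRU): [60 41 6]
  11. access 60: HIT. Cache (LRU->MRU): [41 6 60]
  12. access 48: MISS, evict 41. Cache (LRU->MRU): [6 60 48]
  13. access 60: HIT. Cache (LRU->MRU): [6 48 60]
  14. access 60: HIT. Cache (LRU->MRU): [6 48 60]
  15. access 48: HIT. Cache (LRU->MRU): [6 60 48]
  16. access 60: HIT. Cache (LRU->MRU): [6 48 60]
Total: 12 hits, 4 misses, 1 evictions

Hit rate = 12/16 = 3/4

Answer: 3/4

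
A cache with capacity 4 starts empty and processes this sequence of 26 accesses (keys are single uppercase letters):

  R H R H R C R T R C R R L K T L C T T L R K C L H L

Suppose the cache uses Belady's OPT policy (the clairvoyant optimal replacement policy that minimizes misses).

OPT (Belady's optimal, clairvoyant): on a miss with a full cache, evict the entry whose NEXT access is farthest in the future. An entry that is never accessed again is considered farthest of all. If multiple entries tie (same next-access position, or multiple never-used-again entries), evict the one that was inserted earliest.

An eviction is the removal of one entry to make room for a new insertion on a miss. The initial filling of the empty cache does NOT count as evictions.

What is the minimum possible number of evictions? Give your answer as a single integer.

Answer: 4

Derivation:
OPT (Belady) simulation (capacity=4):
  1. access R: MISS. Cache: [R]
  2. access H: MISS. Cache: [R H]
  3. access R: HIT. Next use of R: step 5. Cache: [R H]
  4. access H: HIT. Next use of H: step 25. Cache: [R H]
  5. access R: HIT. Next use of R: step 7. Cache: [R H]
  6. access C: MISS. Cache: [R H C]
  7. access R: HIT. Next use of R: step 9. Cache: [R H C]
  8. access T: MISS. Cache: [R H C T]
  9. access R: HIT. Next use of R: step 11. Cache: [R H C T]
  10. access C: HIT. Next use of C: step 17. Cache: [R H C T]
  11. access R: HIT. Next use of R: step 12. Cache: [R H C T]
  12. access R: HIT. Next use of R: step 21. Cache: [R H C T]
  13. access L: MISS, evict H (next use: step 25). Cache: [R C T L]
  14. access K: MISS, evict R (next use: step 21). Cache: [C T L K]
  15. access T: HIT. Next use of T: step 18. Cache: [C T L K]
  16. access L: HIT. Next use of L: step 20. Cache: [C T L K]
  17. access C: HIT. Next use of C: step 23. Cache: [C T L K]
  18. access T: HIT. Next use of T: step 19. Cache: [C T L K]
  19. access T: HIT. Next use of T: never. Cache: [C T L K]
  20. access L: HIT. Next use of L: step 24. Cache: [C T L K]
  21. access R: MISS, evict T (next use: never). Cache: [C L K R]
  22. access K: HIT. Next use of K: never. Cache: [C L K R]
  23. access C: HIT. Next use of C: never. Cache: [C L K R]
  24. access L: HIT. Next use of L: step 26. Cache: [C L K R]
  25. access H: MISS, evict C (next use: never). Cache: [L K R H]
  26. access L: HIT. Next use of L: never. Cache: [L K R H]
Total: 18 hits, 8 misses, 4 evictions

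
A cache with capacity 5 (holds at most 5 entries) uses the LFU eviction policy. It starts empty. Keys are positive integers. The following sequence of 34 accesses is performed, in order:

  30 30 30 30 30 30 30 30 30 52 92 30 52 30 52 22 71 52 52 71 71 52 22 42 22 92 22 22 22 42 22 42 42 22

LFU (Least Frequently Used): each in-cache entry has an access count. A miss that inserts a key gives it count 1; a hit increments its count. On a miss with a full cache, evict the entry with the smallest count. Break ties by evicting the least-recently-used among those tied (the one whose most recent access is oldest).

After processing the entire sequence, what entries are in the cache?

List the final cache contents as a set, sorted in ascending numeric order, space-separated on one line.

Answer: 22 30 42 52 71

Derivation:
LFU simulation (capacity=5):
  1. access 30: MISS. Cache: [30(c=1)]
  2. access 30: HIT, count now 2. Cache: [30(c=2)]
  3. access 30: HIT, count now 3. Cache: [30(c=3)]
  4. access 30: HIT, count now 4. Cache: [30(c=4)]
  5. access 30: HIT, count now 5. Cache: [30(c=5)]
  6. access 30: HIT, count now 6. Cache: [30(c=6)]
  7. access 30: HIT, count now 7. Cache: [30(c=7)]
  8. access 30: HIT, count now 8. Cache: [30(c=8)]
  9. access 30: HIT, count now 9. Cache: [30(c=9)]
  10. access 52: MISS. Cache: [52(c=1) 30(c=9)]
  11. access 92: MISS. Cache: [52(c=1) 92(c=1) 30(c=9)]
  12. access 30: HIT, count now 10. Cache: [52(c=1) 92(c=1) 30(c=10)]
  13. access 52: HIT, count now 2. Cache: [92(c=1) 52(c=2) 30(c=10)]
  14. access 30: HIT, count now 11. Cache: [92(c=1) 52(c=2) 30(c=11)]
  15. access 52: HIT, count now 3. Cache: [92(c=1) 52(c=3) 30(c=11)]
  16. access 22: MISS. Cache: [92(c=1) 22(c=1) 52(c=3) 30(c=11)]
  17. access 71: MISS. Cache: [92(c=1) 22(c=1) 71(c=1) 52(c=3) 30(c=11)]
  18. access 52: HIT, count now 4. Cache: [92(c=1) 22(c=1) 71(c=1) 52(c=4) 30(c=11)]
  19. access 52: HIT, count now 5. Cache: [92(c=1) 22(c=1) 71(c=1) 52(c=5) 30(c=11)]
  20. access 71: HIT, count now 2. Cache: [92(c=1) 22(c=1) 71(c=2) 52(c=5) 30(c=11)]
  21. access 71: HIT, count now 3. Cache: [92(c=1) 22(c=1) 71(c=3) 52(c=5) 30(c=11)]
  22. access 52: HIT, count now 6. Cache: [92(c=1) 22(c=1) 71(c=3) 52(c=6) 30(c=11)]
  23. access 22: HIT, count now 2. Cache: [92(c=1) 22(c=2) 71(c=3) 52(c=6) 30(c=11)]
  24. access 42: MISS, evict 92(c=1). Cache: [42(c=1) 22(c=2) 71(c=3) 52(c=6) 30(c=11)]
  25. access 22: HIT, count now 3. Cache: [42(c=1) 71(c=3) 22(c=3) 52(c=6) 30(c=11)]
  26. access 92: MISS, evict 42(c=1). Cache: [92(c=1) 71(c=3) 22(c=3) 52(c=6) 30(c=11)]
  27. access 22: HIT, count now 4. Cache: [92(c=1) 71(c=3) 22(c=4) 52(c=6) 30(c=11)]
  28. access 22: HIT, count now 5. Cache: [92(c=1) 71(c=3) 22(c=5) 52(c=6) 30(c=11)]
  29. access 22: HIT, count now 6. Cache: [92(c=1) 71(c=3) 52(c=6) 22(c=6) 30(c=11)]
  30. access 42: MISS, evict 92(c=1). Cache: [42(c=1) 71(c=3) 52(c=6) 22(c=6) 30(c=11)]
  31. access 22: HIT, count now 7. Cache: [42(c=1) 71(c=3) 52(c=6) 22(c=7) 30(c=11)]
  32. access 42: HIT, count now 2. Cache: [42(c=2) 71(c=3) 52(c=6) 22(c=7) 30(c=11)]
  33. access 42: HIT, count now 3. Cache: [71(c=3) 42(c=3) 52(c=6) 22(c=7) 30(c=11)]
  34. access 22: HIT, count now 8. Cache: [71(c=3) 42(c=3) 52(c=6) 22(c=8) 30(c=11)]
Total: 26 hits, 8 misses, 3 evictions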